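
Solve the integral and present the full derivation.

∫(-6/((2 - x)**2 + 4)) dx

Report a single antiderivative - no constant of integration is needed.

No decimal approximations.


Step 1. Substitute u = 2 - x, turning ∫(-6/((2 - x)**2 + 4)) dx into ∫(6/(u**2 + 4)) du: now ∫(6/(u**2 + 4)) du.
Step 2. Evaluate the standard form: now 3*atan(u/2).
Step 3. Substitute back u = 2 - x: now -3*atan(x/2 - 1).
Answer: -3*atan(x/2 - 1).


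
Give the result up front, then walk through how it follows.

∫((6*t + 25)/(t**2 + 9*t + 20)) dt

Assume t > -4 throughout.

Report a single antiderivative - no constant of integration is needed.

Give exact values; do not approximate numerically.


The answer is log(t + 4) + 5*log(t + 5).
Step 1. Decompose ∫((6*t + 25)/(t**2 + 9*t + 20)) dt by partial fractions, (6*t + 25)/(t**2 + 9*t + 20) = 5/(t + 5) + 1/(t + 4): now ∫(1/(t + 4)) dt + ∫(5/(t + 5)) dt.
Step 2. Evaluate the standard form [assuming t > -5]: now 5*log(t + 5) + ∫(1/(t + 4)) dt.
Step 3. Evaluate the standard form [assuming t > -4]: now log(t + 4) + 5*log(t + 5).
Answer: log(t + 4) + 5*log(t + 5).


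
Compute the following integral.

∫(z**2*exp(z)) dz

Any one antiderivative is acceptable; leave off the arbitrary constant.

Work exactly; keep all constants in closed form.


Answer: z**2*exp(z) - 2*z*exp(z) + 2*exp(z).


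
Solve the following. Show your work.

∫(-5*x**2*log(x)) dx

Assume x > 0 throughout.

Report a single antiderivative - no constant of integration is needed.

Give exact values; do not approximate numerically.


Step 1. Integrate ∫(-5*x**2*log(x)) dx by parts with u = log(x), dv = (-5*x**2) dx, so v = -5*x**3/3 [assuming x > 0]: now -5*x**3*log(x)/3 + ∫(5*x**2/3) dx.
Step 2. Evaluate the standard form: now -5*x**3*log(x)/3 + 5*x**3/9.
Answer: -5*x**3*log(x)/3 + 5*x**3/9.


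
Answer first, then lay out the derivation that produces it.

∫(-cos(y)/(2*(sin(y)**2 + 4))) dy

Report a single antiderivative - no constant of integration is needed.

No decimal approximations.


The answer is -atan(sin(y)/2)/4.
Step 1. Substitute u = sin(y), turning ∫(-cos(y)/(2*(sin(y)**2 + 4))) dy into ∫(-1/(2*(u**2 + 4))) du: now ∫(-1/(2*(u**2 + 4))) du.
Step 2. Evaluate the standard form: now -atan(u/2)/4.
Step 3. Substitute back u = sin(y): now -atan(sin(y)/2)/4.
Answer: -atan(sin(y)/2)/4.


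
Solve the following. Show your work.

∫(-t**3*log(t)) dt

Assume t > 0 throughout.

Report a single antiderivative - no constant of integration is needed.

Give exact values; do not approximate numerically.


Step 1. Integrate ∫(-t**3*log(t)) dt by parts with u = log(t), dv = (-t**3) dt, so v = -t**4/4 [assuming t > 0]: now -t**4*log(t)/4 + ∫(t**3/4) dt.
Step 2. Evaluate the standard form: now -t**4*log(t)/4 + t**4/16.
Answer: -t**4*log(t)/4 + t**4/16.


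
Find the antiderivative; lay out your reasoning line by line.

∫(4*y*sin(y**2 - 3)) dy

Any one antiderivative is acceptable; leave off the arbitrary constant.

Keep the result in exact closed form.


Step 1. Substitute u = y**2 - 3, turning ∫(4*y*sin(y**2 - 3)) dy into ∫(2*sin(u)) du: now ∫(2*sin(u)) du.
Step 2. Evaluate the standard form: now -2*cos(u).
Step 3. Substitute back u = y**2 - 3: now -2*cos(y**2 - 3).
Answer: -2*cos(y**2 - 3).


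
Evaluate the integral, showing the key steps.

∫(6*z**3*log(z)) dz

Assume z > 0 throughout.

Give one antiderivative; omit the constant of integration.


Step 1. Integrate ∫(6*z**3*log(z)) dz by parts with u = log(z), dv = (6*z**3) dz, so v = 3*z**4/2 [assuming z > 0]: now 3*z**4*log(z)/2 + ∫(-3*z**3/2) dz.
Step 2. Evaluate the standard form: now 3*z**4*log(z)/2 - 3*z**4/8.
Answer: 3*z**4*log(z)/2 - 3*z**4/8.


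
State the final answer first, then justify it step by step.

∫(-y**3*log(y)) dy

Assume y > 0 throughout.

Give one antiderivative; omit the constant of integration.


The answer is -y**4*log(y)/4 + y**4/16.
Step 1. Integrate ∫(-y**3*log(y)) dy by parts with u = log(y), dv = (-y**3) dy, so v = -y**4/4 [assuming y > 0]: now -y**4*log(y)/4 + ∫(y**3/4) dy.
Step 2. Evaluate the standard form: now -y**4*log(y)/4 + y**4/16.
Answer: -y**4*log(y)/4 + y**4/16.


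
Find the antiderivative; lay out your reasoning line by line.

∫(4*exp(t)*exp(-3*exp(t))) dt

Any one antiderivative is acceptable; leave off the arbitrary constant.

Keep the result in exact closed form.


Step 1. Substitute u = exp(t), turning ∫(4*exp(t)*exp(-3*exp(t))) dt into ∫(4*exp(-3*u)) du: now ∫(4*exp(-3*u)) du.
Step 2. Evaluate the standard form: now -4*exp(-3*u)/3.
Step 3. Substitute back u = exp(t): now -4*exp(-3*exp(t))/3.
Answer: -4*exp(-3*exp(t))/3.


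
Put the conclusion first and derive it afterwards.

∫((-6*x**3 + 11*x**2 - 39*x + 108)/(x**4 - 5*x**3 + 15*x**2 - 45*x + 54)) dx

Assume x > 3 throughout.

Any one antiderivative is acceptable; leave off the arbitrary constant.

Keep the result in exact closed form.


The answer is -4*log(x - 3) - 2*log(x - 2) - atan(x/3).
Step 1. Decompose ∫((-6*x**3 + 11*x**2 - 39*x + 108)/(x**4 - 5*x**3 + 15*x**2 - 45*x + 54)) dx by partial fractions, (-6*x**3 + 11*x**2 - 39*x + 108)/(x**4 - 5*x**3 + 15*x**2 - 45*x + 54) = -3/(x**2 + 9) - 2/(x - 2) - 4/(x - 3): now ∫(-4/(x - 3)) dx + ∫(-2/(x - 2)) dx + ∫(-3/(x**2 + 9)) dx.
Step 2. Evaluate the standard form [assuming x > 3]: now -4*log(x - 3) + ∫(-2/(x - 2)) dx + ∫(-3/(x**2 + 9)) dx.
Step 3. Evaluate the standard form [assuming x > 2]: now -4*log(x - 3) - 2*log(x - 2) + ∫(-3/(x**2 + 9)) dx.
Step 4. Evaluate the standard form: now -4*log(x - 3) - 2*log(x - 2) - atan(x/3).
Answer: -4*log(x - 3) - 2*log(x - 2) - atan(x/3).


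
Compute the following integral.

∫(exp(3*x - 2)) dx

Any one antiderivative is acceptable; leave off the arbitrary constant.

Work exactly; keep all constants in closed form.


Answer: exp(3*x - 2)/3.


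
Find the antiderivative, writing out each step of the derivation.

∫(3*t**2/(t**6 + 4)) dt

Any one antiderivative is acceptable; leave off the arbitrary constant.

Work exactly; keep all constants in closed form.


Step 1. Substitute u = t**3, turning ∫(3*t**2/(t**6 + 4)) dt into ∫(1/(u**2 + 4)) du: now ∫(1/(u**2 + 4)) du.
Step 2. Evaluate the standard form: now atan(u/2)/2.
Step 3. Substitute back u = t**3: now atan(t**3/2)/2.
Answer: atan(t**3/2)/2.


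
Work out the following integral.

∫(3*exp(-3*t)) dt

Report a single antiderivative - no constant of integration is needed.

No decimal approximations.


Answer: -exp(-3*t).


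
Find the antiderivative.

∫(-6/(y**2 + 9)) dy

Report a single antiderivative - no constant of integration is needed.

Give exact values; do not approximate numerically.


Answer: -2*atan(y/3).


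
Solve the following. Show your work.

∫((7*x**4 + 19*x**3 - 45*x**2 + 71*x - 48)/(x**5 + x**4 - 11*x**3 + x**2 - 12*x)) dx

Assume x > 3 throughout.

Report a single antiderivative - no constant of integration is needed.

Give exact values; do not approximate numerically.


Step 1. Decompose ∫((7*x**4 + 19*x**3 - 45*x**2 + 71*x - 48)/(x**5 + x**4 - 11*x**3 + x**2 - 12*x)) dx by partial fractions, (7*x**4 + 19*x**3 - 45*x**2 + 71*x - 48)/(x**5 + x**4 - 11*x**3 + x**2 - 12*x) = -4/(x**2 + 1) - 1/(x + 4) + 4/(x - 3) + 4/x: now ∫(4/x) dx + ∫(4/(x - 3)) dx + ∫(-1/(x + 4)) dx + ∫(-4/(x**2 + 1)) dx.
Step 2. Evaluate the standard form [assuming x > 0]: now 4*log(x) + ∫(4/(x - 3)) dx + ∫(-1/(x + 4)) dx + ∫(-4/(x**2 + 1)) dx.
Step 3. Evaluate the standard form [assuming x > 3]: now 4*log(x) + 4*log(x - 3) + ∫(-1/(x + 4)) dx + ∫(-4/(x**2 + 1)) dx.
Step 4. Evaluate the standard form [assuming x > -4]: now 4*log(x) + 4*log(x - 3) - log(x + 4) + ∫(-4/(x**2 + 1)) dx.
Step 5. Evaluate the standard form: now 4*log(x) + 4*log(x - 3) - log(x + 4) - 4*atan(x).
Answer: 4*log(x) + 4*log(x - 3) - log(x + 4) - 4*atan(x).


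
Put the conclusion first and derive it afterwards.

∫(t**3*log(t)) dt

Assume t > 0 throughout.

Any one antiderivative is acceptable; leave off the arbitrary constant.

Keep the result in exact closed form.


The answer is t**4*log(t)/4 - t**4/16.
Step 1. Integrate ∫(t**3*log(t)) dt by parts with u = log(t), dv = (t**3) dt, so v = t**4/4 [assuming t > 0]: now t**4*log(t)/4 + ∫(-t**3/4) dt.
Step 2. Evaluate the standard form: now t**4*log(t)/4 - t**4/16.
Answer: t**4*log(t)/4 - t**4/16.


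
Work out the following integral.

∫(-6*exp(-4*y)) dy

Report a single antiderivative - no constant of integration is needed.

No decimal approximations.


Answer: 3*exp(-4*y)/2.


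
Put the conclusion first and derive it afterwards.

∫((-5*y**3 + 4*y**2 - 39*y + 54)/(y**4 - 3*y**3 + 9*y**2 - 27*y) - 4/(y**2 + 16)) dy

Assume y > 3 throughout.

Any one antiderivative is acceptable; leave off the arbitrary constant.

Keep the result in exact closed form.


The answer is -2*log(y) - 3*log(y - 3) - atan(y/4) - 2*atan(y/3)/3.
Step 1. Rewrite: now ∫((-5*y**3 + 4*y**2 - 39*y + 54)/(y**4 - 3*y**3 + 9*y**2 - 27*y)) dy + ∫(-4/(y**2 + 16)) dy.
Step 2. Decompose ∫((-5*y**3 + 4*y**2 - 39*y + 54)/(y**4 - 3*y**3 + 9*y**2 - 27*y)) dy by partial fractions, (-5*y**3 + 4*y**2 - 39*y + 54)/(y**4 - 3*y**3 + 9*y**2 - 27*y) = -2/(y**2 + 9) - 3/(y - 3) - 2/y: now ∫(-2/y) dy + ∫(-3/(y - 3)) dy + ∫(-2/(y**2 + 9)) dy + ∫(-4/(y**2 + 16)) dy.
Step 3. Evaluate the standard form [assuming y > 3]: now -3*log(y - 3) + ∫(-2/y) dy + ∫(-2/(y**2 + 9)) dy + ∫(-4/(y**2 + 16)) dy.
Step 4. Evaluate the standard form [assuming y > 0]: now -2*log(y) - 3*log(y - 3) + ∫(-2/(y**2 + 9)) dy + ∫(-4/(y**2 + 16)) dy.
Step 5. Evaluate the standard form: now -2*log(y) - 3*log(y - 3) - 2*atan(y/3)/3 + ∫(-4/(y**2 + 16)) dy.
Step 6. Evaluate the standard form: now -2*log(y) - 3*log(y - 3) - atan(y/4) - 2*atan(y/3)/3.
Answer: -2*log(y) - 3*log(y - 3) - atan(y/4) - 2*atan(y/3)/3.


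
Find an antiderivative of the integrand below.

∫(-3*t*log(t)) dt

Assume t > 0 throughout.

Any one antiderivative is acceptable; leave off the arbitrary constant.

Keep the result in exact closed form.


Answer: -3*t**2*log(t)/2 + 3*t**2/4.


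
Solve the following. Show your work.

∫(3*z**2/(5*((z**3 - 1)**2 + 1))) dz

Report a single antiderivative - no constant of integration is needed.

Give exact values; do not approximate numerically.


Step 1. Substitute u = z**3 - 1, turning ∫(3*z**2/(5*((z**3 - 1)**2 + 1))) dz into ∫(1/(5*(u**2 + 1))) du: now ∫(1/(5*(u**2 + 1))) du.
Step 2. Evaluate the standard form: now atan(u)/5.
Step 3. Substitute back u = z**3 - 1: now atan(z**3 - 1)/5.
Answer: atan(z**3 - 1)/5.


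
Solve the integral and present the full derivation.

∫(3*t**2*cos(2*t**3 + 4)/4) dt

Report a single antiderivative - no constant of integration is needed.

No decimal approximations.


Step 1. Substitute u = t**3 + 2, turning ∫(3*t**2*cos(2*t**3 + 4)/4) dt into ∫(cos(2*u)/4) du: now ∫(cos(2*u)/4) du.
Step 2. Evaluate the standard form: now sin(2*u)/8.
Step 3. Substitute back u = t**3 + 2: now sin(2*t**3 + 4)/8.
Answer: sin(2*t**3 + 4)/8.


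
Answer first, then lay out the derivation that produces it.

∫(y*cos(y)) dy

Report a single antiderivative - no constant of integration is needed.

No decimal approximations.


The answer is y*sin(y) + cos(y).
Step 1. Integrate ∫(y*cos(y)) dy by parts with u = y, dv = (cos(y)) dy, so v = sin(y): now y*sin(y) + ∫(-sin(y)) dy.
Step 2. Evaluate the standard form: now y*sin(y) + cos(y).
Answer: y*sin(y) + cos(y).


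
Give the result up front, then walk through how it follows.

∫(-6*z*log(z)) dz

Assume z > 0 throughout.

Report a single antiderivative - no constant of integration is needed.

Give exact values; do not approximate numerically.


The answer is -3*z**2*log(z) + 3*z**2/2.
Step 1. Integrate ∫(-6*z*log(z)) dz by parts with u = log(z), dv = (-6*z) dz, so v = -3*z**2 [assuming z > 0]: now -3*z**2*log(z) + ∫(3*z) dz.
Step 2. Evaluate the standard form: now -3*z**2*log(z) + 3*z**2/2.
Answer: -3*z**2*log(z) + 3*z**2/2.


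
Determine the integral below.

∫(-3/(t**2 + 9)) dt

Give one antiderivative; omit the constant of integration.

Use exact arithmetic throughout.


Answer: -atan(t/3).


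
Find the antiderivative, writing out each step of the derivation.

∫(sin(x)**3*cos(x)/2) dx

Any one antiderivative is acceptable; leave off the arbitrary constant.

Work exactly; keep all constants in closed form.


Step 1. Substitute u = sin(x), turning ∫(sin(x)**3*cos(x)/2) dx into ∫(u**3/2) du: now ∫(u**3/2) du.
Step 2. Evaluate the standard form: now u**4/8.
Step 3. Substitute back u = sin(x): now sin(x)**4/8.
Answer: sin(x)**4/8.


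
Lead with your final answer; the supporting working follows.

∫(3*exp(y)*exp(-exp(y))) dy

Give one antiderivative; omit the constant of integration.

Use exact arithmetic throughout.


The answer is -3*exp(-exp(y)).
Step 1. Substitute u = exp(y), turning ∫(3*exp(y)*exp(-exp(y))) dy into ∫(3*exp(-u)) du: now ∫(3*exp(-u)) du.
Step 2. Evaluate the standard form: now -3*exp(-u).
Step 3. Substitute back u = exp(y): now -3*exp(-exp(y)).
Answer: -3*exp(-exp(y)).


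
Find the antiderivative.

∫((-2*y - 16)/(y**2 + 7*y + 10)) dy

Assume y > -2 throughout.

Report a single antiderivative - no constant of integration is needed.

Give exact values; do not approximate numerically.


Answer: -4*log(y + 2) + 2*log(y + 5).


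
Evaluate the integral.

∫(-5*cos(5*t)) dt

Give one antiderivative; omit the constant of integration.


Answer: -sin(5*t).


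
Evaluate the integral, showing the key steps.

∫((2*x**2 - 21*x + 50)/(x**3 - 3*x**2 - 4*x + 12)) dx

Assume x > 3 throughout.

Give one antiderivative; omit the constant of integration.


Step 1. Decompose ∫((2*x**2 - 21*x + 50)/(x**3 - 3*x**2 - 4*x + 12)) dx by partial fractions, (2*x**2 - 21*x + 50)/(x**3 - 3*x**2 - 4*x + 12) = 5/(x + 2) - 4/(x - 2) + 1/(x - 3): now ∫(1/(x - 3)) dx + ∫(-4/(x - 2)) dx + ∫(5/(x + 2)) dx.
Step 2. Evaluate the standard form [assuming x > 2]: now -4*log(x - 2) + ∫(1/(x - 3)) dx + ∫(5/(x + 2)) dx.
Step 3. Evaluate the standard form [assuming x > -2]: now -4*log(x - 2) + 5*log(x + 2) + ∫(1/(x - 3)) dx.
Step 4. Evaluate the standard form [assuming x > 3]: now log(x - 3) - 4*log(x - 2) + 5*log(x + 2).
Answer: log(x - 3) - 4*log(x - 2) + 5*log(x + 2).


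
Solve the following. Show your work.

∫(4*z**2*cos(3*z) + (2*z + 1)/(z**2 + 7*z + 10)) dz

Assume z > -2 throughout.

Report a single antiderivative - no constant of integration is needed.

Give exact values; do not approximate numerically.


Step 1. Rewrite: now ∫(4*z**2*cos(3*z)) dz + ∫((2*z + 1)/(z**2 + 7*z + 10)) dz.
Step 2. Decompose ∫((2*z + 1)/(z**2 + 7*z + 10)) dz by partial fractions, (2*z + 1)/(z**2 + 7*z + 10) = 3/(z + 5) - 1/(z + 2): now ∫(4*z**2*cos(3*z)) dz + ∫(-1/(z + 2)) dz + ∫(3/(z + 5)) dz.
Step 3. Evaluate the standard form [assuming z > -5]: now 3*log(z + 5) + ∫(4*z**2*cos(3*z)) dz + ∫(-1/(z + 2)) dz.
Step 4. Evaluate the standard form [assuming z > -2]: now -log(z + 2) + 3*log(z + 5) + ∫(4*z**2*cos(3*z)) dz.
Step 5. Integrate ∫(4*z**2*cos(3*z)) dz by parts with u = z**2, dv = (4*cos(3*z)) dz, so v = 4*sin(3*z)/3: now 4*z**2*sin(3*z)/3 - log(z + 2) + 3*log(z + 5) + ∫(-8*z*sin(3*z)/3) dz.
Step 6. Integrate ∫(-8*z*sin(3*z)/3) dz by parts with u = z, dv = (-8*sin(3*z)/3) dz, so v = 8*cos(3*z)/9: now 4*z**2*sin(3*z)/3 + 8*z*cos(3*z)/9 - log(z + 2) + 3*log(z + 5) + ∫(-8*cos(3*z)/9) dz.
Step 7. Evaluate the standard form: now 4*z**2*sin(3*z)/3 + 8*z*cos(3*z)/9 - log(z + 2) + 3*log(z + 5) - 8*sin(3*z)/27.
Answer: 4*z**2*sin(3*z)/3 + 8*z*cos(3*z)/9 - log(z + 2) + 3*log(z + 5) - 8*sin(3*z)/27.


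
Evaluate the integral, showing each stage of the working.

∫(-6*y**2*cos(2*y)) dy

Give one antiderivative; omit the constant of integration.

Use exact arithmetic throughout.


Step 1. Integrate ∫(-6*y**2*cos(2*y)) dy by parts with u = y**2, dv = (-6*cos(2*y)) dy, so v = -3*sin(2*y): now -3*y**2*sin(2*y) + ∫(6*y*sin(2*y)) dy.
Step 2. Integrate ∫(6*y*sin(2*y)) dy by parts with u = y, dv = (6*sin(2*y)) dy, so v = -3*cos(2*y): now -3*y**2*sin(2*y) - 3*y*cos(2*y) + ∫(3*cos(2*y)) dy.
Step 3. Evaluate the standard form: now -3*y**2*sin(2*y) - 3*y*cos(2*y) + 3*sin(2*y)/2.
Answer: -3*y**2*sin(2*y) - 3*y*cos(2*y) + 3*sin(2*y)/2.


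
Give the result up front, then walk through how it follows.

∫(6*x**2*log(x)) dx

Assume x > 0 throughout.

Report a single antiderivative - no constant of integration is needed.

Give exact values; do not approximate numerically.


The answer is 2*x**3*log(x) - 2*x**3/3.
Step 1. Integrate ∫(6*x**2*log(x)) dx by parts with u = log(x), dv = (6*x**2) dx, so v = 2*x**3 [assuming x > 0]: now 2*x**3*log(x) + ∫(-2*x**2) dx.
Step 2. Evaluate the standard form: now 2*x**3*log(x) - 2*x**3/3.
Answer: 2*x**3*log(x) - 2*x**3/3.


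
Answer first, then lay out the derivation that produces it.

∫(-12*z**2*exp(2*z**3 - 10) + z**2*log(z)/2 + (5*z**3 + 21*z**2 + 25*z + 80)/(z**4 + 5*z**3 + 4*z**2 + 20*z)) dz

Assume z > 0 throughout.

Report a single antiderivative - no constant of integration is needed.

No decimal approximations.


The answer is z**3*log(z)/6 - z**3/18 - 2*exp(2*z**3 - 10) + 4*log(z) + log(z + 5) + atan(z/2)/2.
Step 1. Rewrite: now ∫(-12*z**2*exp(2*z**3 - 10)) dz + ∫(z**2*log(z)/2) dz + ∫((5*z**3 + 21*z**2 + 25*z + 80)/(z**4 + 5*z**3 + 4*z**2 + 20*z)) dz.
Step 2. Substitute u = z**3 - 5, turning ∫(-12*z**2*exp(2*z**3 - 10)) dz into ∫(-4*exp(2*u)) du: now ∫(z**2*log(z)/2) dz + ∫((5*z**3 + 21*z**2 + 25*z + 80)/(z**4 + 5*z**3 + 4*z**2 + 20*z)) dz + ∫(-4*exp(2*u)) du.
Step 3. Evaluate the standard form: now -2*exp(2*u) + ∫(z**2*log(z)/2) dz + ∫((5*z**3 + 21*z**2 + 25*z + 80)/(z**4 + 5*z**3 + 4*z**2 + 20*z)) dz.
Step 4. Substitute back u = z**3 - 5: now -2*exp(2*z**3 - 10) + ∫(z**2*log(z)/2) dz + ∫((5*z**3 + 21*z**2 + 25*z + 80)/(z**4 + 5*z**3 + 4*z**2 + 20*z)) dz.
Step 5. Decompose ∫((5*z**3 + 21*z**2 + 25*z + 80)/(z**4 + 5*z**3 + 4*z**2 + 20*z)) dz by partial fractions, (5*z**3 + 21*z**2 + 25*z + 80)/(z**4 + 5*z**3 + 4*z**2 + 20*z) = 1/(z**2 + 4) + 1/(z + 5) + 4/z: now -2*exp(2*z**3 - 10) + ∫(4/z) dz + ∫(z**2*log(z)/2) dz + ∫(1/(z + 5)) dz + ∫(1/(z**2 + 4)) dz.
Step 6. Evaluate the standard form [assuming z > 0]: now -2*exp(2*z**3 - 10) + 4*log(z) + ∫(z**2*log(z)/2) dz + ∫(1/(z + 5)) dz + ∫(1/(z**2 + 4)) dz.
Step 7. Evaluate the standard form [assuming z > -5]: now -2*exp(2*z**3 - 10) + 4*log(z) + log(z + 5) + ∫(z**2*log(z)/2) dz + ∫(1/(z**2 + 4)) dz.
Step 8. Evaluate the standard form: now -2*exp(2*z**3 - 10) + 4*log(z) + log(z + 5) + atan(z/2)/2 + ∫(z**2*log(z)/2) dz.
Step 9. Integrate ∫(z**2*log(z)/2) dz by parts with u = log(z), dv = (z**2/2) dz, so v = z**3/6 [assuming z > 0]: now z**3*log(z)/6 - 2*exp(2*z**3 - 10) + 4*log(z) + log(z + 5) + atan(z/2)/2 + ∫(-z**2/6) dz.
Step 10. Evaluate the standard form: now z**3*log(z)/6 - z**3/18 - 2*exp(2*z**3 - 10) + 4*log(z) + log(z + 5) + atan(z/2)/2.
Answer: z**3*log(z)/6 - z**3/18 - 2*exp(2*z**3 - 10) + 4*log(z) + log(z + 5) + atan(z/2)/2.


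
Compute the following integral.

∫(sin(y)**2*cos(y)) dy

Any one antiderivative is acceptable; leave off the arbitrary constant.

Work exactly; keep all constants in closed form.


Answer: sin(y)**3/3.


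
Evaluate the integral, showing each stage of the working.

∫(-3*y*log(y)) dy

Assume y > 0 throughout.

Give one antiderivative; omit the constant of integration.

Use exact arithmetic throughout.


Step 1. Integrate ∫(-3*y*log(y)) dy by parts with u = log(y), dv = (-3*y) dy, so v = -3*y**2/2 [assuming y > 0]: now -3*y**2*log(y)/2 + ∫(3*y/2) dy.
Step 2. Evaluate the standard form: now -3*y**2*log(y)/2 + 3*y**2/4.
Answer: -3*y**2*log(y)/2 + 3*y**2/4.


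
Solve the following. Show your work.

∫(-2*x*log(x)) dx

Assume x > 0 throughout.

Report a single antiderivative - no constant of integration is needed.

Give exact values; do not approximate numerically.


Step 1. Integrate ∫(-2*x*log(x)) dx by parts with u = log(x), dv = (-2*x) dx, so v = -x**2 [assuming x > 0]: now -x**2*log(x) + ∫(x) dx.
Step 2. Evaluate the standard form: now -x**2*log(x) + x**2/2.
Answer: -x**2*log(x) + x**2/2.


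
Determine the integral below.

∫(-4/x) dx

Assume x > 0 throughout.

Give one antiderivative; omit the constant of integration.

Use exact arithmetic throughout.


Answer: -4*log(x).


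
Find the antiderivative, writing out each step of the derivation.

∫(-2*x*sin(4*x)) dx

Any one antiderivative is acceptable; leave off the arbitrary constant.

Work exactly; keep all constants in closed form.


Step 1. Integrate ∫(-2*x*sin(4*x)) dx by parts with u = x, dv = (-2*sin(4*x)) dx, so v = cos(4*x)/2: now x*cos(4*x)/2 + ∫(-cos(4*x)/2) dx.
Step 2. Evaluate the standard form: now x*cos(4*x)/2 - sin(4*x)/8.
Answer: x*cos(4*x)/2 - sin(4*x)/8.


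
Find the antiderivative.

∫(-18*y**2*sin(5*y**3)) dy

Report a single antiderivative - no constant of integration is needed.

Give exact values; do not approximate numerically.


Answer: 6*cos(5*y**3)/5.


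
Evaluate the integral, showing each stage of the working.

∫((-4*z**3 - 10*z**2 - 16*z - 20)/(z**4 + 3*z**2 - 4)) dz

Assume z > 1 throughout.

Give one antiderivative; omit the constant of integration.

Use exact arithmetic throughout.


Step 1. Decompose ∫((-4*z**3 - 10*z**2 - 16*z - 20)/(z**4 + 3*z**2 - 4)) dz by partial fractions, (-4*z**3 - 10*z**2 - 16*z - 20)/(z**4 + 3*z**2 - 4) = -4/(z**2 + 4) + 1/(z + 1) - 5/(z - 1): now ∫(-5/(z - 1)) dz + ∫(1/(z + 1)) dz + ∫(-4/(z**2 + 4)) dz.
Step 2. Evaluate the standard form [assuming z > -1]: now log(z + 1) + ∫(-5/(z - 1)) dz + ∫(-4/(z**2 + 4)) dz.
Step 3. Evaluate the standard form [assuming z > 1]: now -5*log(z - 1) + log(z + 1) + ∫(-4/(z**2 + 4)) dz.
Step 4. Evaluate the standard form: now -5*log(z - 1) + log(z + 1) - 2*atan(z/2).
Answer: -5*log(z - 1) + log(z + 1) - 2*atan(z/2).


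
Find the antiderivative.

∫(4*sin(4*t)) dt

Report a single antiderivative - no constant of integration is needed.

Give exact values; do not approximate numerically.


Answer: -cos(4*t).


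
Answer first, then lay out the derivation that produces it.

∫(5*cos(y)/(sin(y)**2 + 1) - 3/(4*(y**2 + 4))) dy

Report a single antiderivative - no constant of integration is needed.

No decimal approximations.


The answer is -3*atan(y/2)/8 + 5*atan(sin(y)).
Step 1. Rewrite: now ∫(5*cos(y)/(sin(y)**2 + 1)) dy + ∫(-3/(4*(y**2 + 4))) dy.
Step 2. Evaluate the standard form: now -3*atan(y/2)/8 + ∫(5*cos(y)/(sin(y)**2 + 1)) dy.
Step 3. Substitute u = sin(y), turning ∫(5*cos(y)/(sin(y)**2 + 1)) dy into ∫(5/(u**2 + 1)) du: now -3*atan(y/2)/8 + ∫(5/(u**2 + 1)) du.
Step 4. Evaluate the standard form: now 5*atan(u) - 3*atan(y/2)/8.
Step 5. Substitute back u = sin(y): now -3*atan(y/2)/8 + 5*atan(sin(y)).
Answer: -3*atan(y/2)/8 + 5*atan(sin(y)).


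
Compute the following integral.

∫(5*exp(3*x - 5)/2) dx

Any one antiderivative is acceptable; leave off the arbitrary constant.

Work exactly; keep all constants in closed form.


Answer: 5*exp(3*x - 5)/6.


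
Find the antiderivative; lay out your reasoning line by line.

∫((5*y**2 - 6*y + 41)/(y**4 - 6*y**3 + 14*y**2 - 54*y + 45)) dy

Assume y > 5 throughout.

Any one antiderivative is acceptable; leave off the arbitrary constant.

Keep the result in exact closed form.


Step 1. Decompose ∫((5*y**2 - 6*y + 41)/(y**4 - 6*y**3 + 14*y**2 - 54*y + 45)) dy by partial fractions, (5*y**2 - 6*y + 41)/(y**4 - 6*y**3 + 14*y**2 - 54*y + 45) = 1/(y**2 + 9) - 1/(y - 1) + 1/(y - 5): now ∫(1/(y - 5)) dy + ∫(-1/(y - 1)) dy + ∫(1/(y**2 + 9)) dy.
Step 2. Evaluate the standard form [assuming y > 1]: now -log(y - 1) + ∫(1/(y - 5)) dy + ∫(1/(y**2 + 9)) dy.
Step 3. Evaluate the standard form [assuming y > 5]: now log(y - 5) - log(y - 1) + ∫(1/(y**2 + 9)) dy.
Step 4. Evaluate the standard form: now log(y - 5) - log(y - 1) + atan(y/3)/3.
Answer: log(y - 5) - log(y - 1) + atan(y/3)/3.


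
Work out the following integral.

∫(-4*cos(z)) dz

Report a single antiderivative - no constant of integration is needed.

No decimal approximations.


Answer: -4*sin(z).


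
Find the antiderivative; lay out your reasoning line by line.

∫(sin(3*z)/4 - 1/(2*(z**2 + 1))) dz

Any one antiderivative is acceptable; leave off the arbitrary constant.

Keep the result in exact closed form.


Step 1. Rewrite: now ∫(-1/(2*(z**2 + 1))) dz + ∫(sin(3*z)/4) dz.
Step 2. Evaluate the standard form: now -atan(z)/2 + ∫(sin(3*z)/4) dz.
Step 3. Evaluate the standard form: now -cos(3*z)/12 - atan(z)/2.
Answer: -cos(3*z)/12 - atan(z)/2.


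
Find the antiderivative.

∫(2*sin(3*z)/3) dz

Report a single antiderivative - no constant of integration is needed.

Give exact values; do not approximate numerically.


Answer: -2*cos(3*z)/9.


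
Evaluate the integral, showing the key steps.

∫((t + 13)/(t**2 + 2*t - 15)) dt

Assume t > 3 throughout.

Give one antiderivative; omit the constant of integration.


Step 1. Decompose ∫((t + 13)/(t**2 + 2*t - 15)) dt by partial fractions, (t + 13)/(t**2 + 2*t - 15) = -1/(t + 5) + 2/(t - 3): now ∫(2/(t - 3)) dt + ∫(-1/(t + 5)) dt.
Step 2. Evaluate the standard form [assuming t > 3]: now 2*log(t - 3) + ∫(-1/(t + 5)) dt.
Step 3. Evaluate the standard form [assuming t > -5]: now 2*log(t - 3) - log(t + 5).
Answer: 2*log(t - 3) - log(t + 5).


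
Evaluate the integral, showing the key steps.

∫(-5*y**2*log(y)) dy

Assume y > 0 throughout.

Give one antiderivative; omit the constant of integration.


Step 1. Integrate ∫(-5*y**2*log(y)) dy by parts with u = log(y), dv = (-5*y**2) dy, so v = -5*y**3/3 [assuming y > 0]: now -5*y**3*log(y)/3 + ∫(5*y**2/3) dy.
Step 2. Evaluate the standard form: now -5*y**3*log(y)/3 + 5*y**3/9.
Answer: -5*y**3*log(y)/3 + 5*y**3/9.


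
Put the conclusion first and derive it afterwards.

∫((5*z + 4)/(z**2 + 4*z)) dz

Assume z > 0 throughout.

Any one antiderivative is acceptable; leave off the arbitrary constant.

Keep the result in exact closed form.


The answer is log(z) + 4*log(z + 4).
Step 1. Decompose ∫((5*z + 4)/(z**2 + 4*z)) dz by partial fractions, (5*z + 4)/(z**2 + 4*z) = 4/(z + 4) + 1/z: now ∫(1/z) dz + ∫(4/(z + 4)) dz.
Step 2. Evaluate the standard form [assuming z > 0]: now log(z) + ∫(4/(z + 4)) dz.
Step 3. Evaluate the standard form [assuming z > -4]: now log(z) + 4*log(z + 4).
Answer: log(z) + 4*log(z + 4).


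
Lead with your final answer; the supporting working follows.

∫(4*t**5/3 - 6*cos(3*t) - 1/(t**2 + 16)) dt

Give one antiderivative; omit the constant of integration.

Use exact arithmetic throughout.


The answer is 2*t**6/9 - 2*sin(3*t) - atan(t/4)/4.
Step 1. Rewrite: now ∫(4*t**5/3) dt + ∫(-1/(t**2 + 16)) dt + ∫(-6*cos(3*t)) dt.
Step 2. Evaluate the standard form: now -atan(t/4)/4 + ∫(4*t**5/3) dt + ∫(-6*cos(3*t)) dt.
Step 3. Evaluate the standard form: now -2*sin(3*t) - atan(t/4)/4 + ∫(4*t**5/3) dt.
Step 4. Evaluate the standard form: now 2*t**6/9 - 2*sin(3*t) - atan(t/4)/4.
Answer: 2*t**6/9 - 2*sin(3*t) - atan(t/4)/4.


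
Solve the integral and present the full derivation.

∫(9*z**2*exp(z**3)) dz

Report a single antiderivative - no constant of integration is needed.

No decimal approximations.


Step 1. Substitute u = z**3, turning ∫(9*z**2*exp(z**3)) dz into ∫(3*exp(u)) du: now ∫(3*exp(u)) du.
Step 2. Evaluate the standard form: now 3*exp(u).
Step 3. Substitute back u = z**3: now 3*exp(z**3).
Answer: 3*exp(z**3).


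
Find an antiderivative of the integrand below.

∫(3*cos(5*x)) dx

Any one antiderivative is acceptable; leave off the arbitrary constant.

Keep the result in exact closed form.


Answer: 3*sin(5*x)/5.


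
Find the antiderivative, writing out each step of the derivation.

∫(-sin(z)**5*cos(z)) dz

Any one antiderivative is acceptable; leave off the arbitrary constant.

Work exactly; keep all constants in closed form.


Step 1. Substitute u = sin(z), turning ∫(-sin(z)**5*cos(z)) dz into ∫(-u**5) du: now ∫(-u**5) du.
Step 2. Evaluate the standard form: now -u**6/6.
Step 3. Substitute back u = sin(z): now -sin(z)**6/6.
Answer: -sin(z)**6/6.


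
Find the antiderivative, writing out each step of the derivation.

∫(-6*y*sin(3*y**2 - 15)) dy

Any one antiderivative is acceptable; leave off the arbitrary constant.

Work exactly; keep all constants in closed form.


Step 1. Substitute u = y**2 - 5, turning ∫(-6*y*sin(3*y**2 - 15)) dy into ∫(-3*sin(3*u)) du: now ∫(-3*sin(3*u)) du.
Step 2. Evaluate the standard form: now cos(3*u).
Step 3. Substitute back u = y**2 - 5: now cos(3*y**2 - 15).
Answer: cos(3*y**2 - 15).


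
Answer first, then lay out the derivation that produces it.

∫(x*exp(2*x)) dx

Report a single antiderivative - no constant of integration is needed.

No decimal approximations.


The answer is x*exp(2*x)/2 - exp(2*x)/4.
Step 1. Integrate ∫(x*exp(2*x)) dx by parts with u = x, dv = (exp(2*x)) dx, so v = exp(2*x)/2: now x*exp(2*x)/2 + ∫(-exp(2*x)/2) dx.
Step 2. Evaluate the standard form: now x*exp(2*x)/2 - exp(2*x)/4.
Answer: x*exp(2*x)/2 - exp(2*x)/4.


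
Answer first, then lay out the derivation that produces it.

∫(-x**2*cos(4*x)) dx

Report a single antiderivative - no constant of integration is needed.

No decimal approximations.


The answer is -x**2*sin(4*x)/4 - x*cos(4*x)/8 + sin(4*x)/32.
Step 1. Integrate ∫(-x**2*cos(4*x)) dx by parts with u = x**2, dv = (-cos(4*x)) dx, so v = -sin(4*x)/4: now -x**2*sin(4*x)/4 + ∫(x*sin(4*x)/2) dx.
Step 2. Integrate ∫(x*sin(4*x)/2) dx by parts with u = x, dv = (sin(4*x)/2) dx, so v = -cos(4*x)/8: now -x**2*sin(4*x)/4 - x*cos(4*x)/8 + ∫(cos(4*x)/8) dx.
Step 3. Evaluate the standard form: now -x**2*sin(4*x)/4 - x*cos(4*x)/8 + sin(4*x)/32.
Answer: -x**2*sin(4*x)/4 - x*cos(4*x)/8 + sin(4*x)/32.


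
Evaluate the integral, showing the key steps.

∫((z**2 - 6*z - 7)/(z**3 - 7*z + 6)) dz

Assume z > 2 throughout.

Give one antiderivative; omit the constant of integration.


Step 1. Decompose ∫((z**2 - 6*z - 7)/(z**3 - 7*z + 6)) dz by partial fractions, (z**2 - 6*z - 7)/(z**3 - 7*z + 6) = 1/(z + 3) + 3/(z - 1) - 3/(z - 2): now ∫(-3/(z - 2)) dz + ∫(3/(z - 1)) dz + ∫(1/(z + 3)) dz.
Step 2. Evaluate the standard form [assuming z > -3]: now log(z + 3) + ∫(-3/(z - 2)) dz + ∫(3/(z - 1)) dz.
Step 3. Evaluate the standard form [assuming z > 2]: now -3*log(z - 2) + log(z + 3) + ∫(3/(z - 1)) dz.
Step 4. Evaluate the standard form [assuming z > 1]: now -3*log(z - 2) + 3*log(z - 1) + log(z + 3).
Answer: -3*log(z - 2) + 3*log(z - 1) + log(z + 3).


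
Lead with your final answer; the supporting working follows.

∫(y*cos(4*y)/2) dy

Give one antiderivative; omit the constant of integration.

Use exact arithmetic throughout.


The answer is y*sin(4*y)/8 + cos(4*y)/32.
Step 1. Integrate ∫(y*cos(4*y)/2) dy by parts with u = y, dv = (cos(4*y)/2) dy, so v = sin(4*y)/8: now y*sin(4*y)/8 + ∫(-sin(4*y)/8) dy.
Step 2. Evaluate the standard form: now y*sin(4*y)/8 + cos(4*y)/32.
Answer: y*sin(4*y)/8 + cos(4*y)/32.


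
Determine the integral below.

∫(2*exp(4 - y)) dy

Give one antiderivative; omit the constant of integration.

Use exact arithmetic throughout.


Answer: -2*exp(4 - y).


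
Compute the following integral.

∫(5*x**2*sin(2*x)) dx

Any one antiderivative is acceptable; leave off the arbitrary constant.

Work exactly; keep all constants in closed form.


Answer: -5*x**2*cos(2*x)/2 + 5*x*sin(2*x)/2 + 5*cos(2*x)/4.


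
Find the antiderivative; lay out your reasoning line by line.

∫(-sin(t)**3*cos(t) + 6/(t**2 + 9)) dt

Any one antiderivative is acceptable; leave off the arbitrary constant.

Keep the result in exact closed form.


Step 1. Rewrite: now ∫(-sin(t)**3*cos(t)) dt + ∫(6/(t**2 + 9)) dt.
Step 2. Evaluate the standard form: now 2*atan(t/3) + ∫(-sin(t)**3*cos(t)) dt.
Step 3. Substitute u = sin(t), turning ∫(-sin(t)**3*cos(t)) dt into ∫(-u**3) du: now 2*atan(t/3) + ∫(-u**3) du.
Step 4. Evaluate the standard form: now -u**4/4 + 2*atan(t/3).
Step 5. Substitute back u = sin(t): now -sin(t)**4/4 + 2*atan(t/3).
Answer: -sin(t)**4/4 + 2*atan(t/3).


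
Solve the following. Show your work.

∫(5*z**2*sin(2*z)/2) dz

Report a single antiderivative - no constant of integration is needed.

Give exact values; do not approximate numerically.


Step 1. Integrate ∫(5*z**2*sin(2*z)/2) dz by parts with u = z**2, dv = (5*sin(2*z)/2) dz, so v = -5*cos(2*z)/4: now -5*z**2*cos(2*z)/4 + ∫(5*z*cos(2*z)/2) dz.
Step 2. Integrate ∫(5*z*cos(2*z)/2) dz by parts with u = z, dv = (5*cos(2*z)/2) dz, so v = 5*sin(2*z)/4: now -5*z**2*cos(2*z)/4 + 5*z*sin(2*z)/4 + ∫(-5*sin(2*z)/4) dz.
Step 3. Evaluate the standard form: now -5*z**2*cos(2*z)/4 + 5*z*sin(2*z)/4 + 5*cos(2*z)/8.
Answer: -5*z**2*cos(2*z)/4 + 5*z*sin(2*z)/4 + 5*cos(2*z)/8.


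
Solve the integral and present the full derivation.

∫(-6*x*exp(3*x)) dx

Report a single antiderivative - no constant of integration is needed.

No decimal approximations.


Step 1. Integrate ∫(-6*x*exp(3*x)) dx by parts with u = x, dv = (-6*exp(3*x)) dx, so v = -2*exp(3*x): now -2*x*exp(3*x) + ∫(2*exp(3*x)) dx.
Step 2. Evaluate the standard form: now -2*x*exp(3*x) + 2*exp(3*x)/3.
Answer: -2*x*exp(3*x) + 2*exp(3*x)/3.


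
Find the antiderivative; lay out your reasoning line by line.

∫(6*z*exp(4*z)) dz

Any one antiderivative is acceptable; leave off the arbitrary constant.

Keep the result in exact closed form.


Step 1. Integrate ∫(6*z*exp(4*z)) dz by parts with u = z, dv = (6*exp(4*z)) dz, so v = 3*exp(4*z)/2: now 3*z*exp(4*z)/2 + ∫(-3*exp(4*z)/2) dz.
Step 2. Evaluate the standard form: now 3*z*exp(4*z)/2 - 3*exp(4*z)/8.
Answer: 3*z*exp(4*z)/2 - 3*exp(4*z)/8.


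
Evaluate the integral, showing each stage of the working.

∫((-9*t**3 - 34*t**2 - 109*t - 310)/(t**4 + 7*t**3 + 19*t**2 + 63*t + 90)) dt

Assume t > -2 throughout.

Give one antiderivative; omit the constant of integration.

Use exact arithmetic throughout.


Step 1. Decompose ∫((-9*t**3 - 34*t**2 - 109*t - 310)/(t**4 + 7*t**3 + 19*t**2 + 63*t + 90)) dt by partial fractions, (-9*t**3 - 34*t**2 - 109*t - 310)/(t**4 + 7*t**3 + 19*t**2 + 63*t + 90) = -4/(t**2 + 9) - 5/(t + 5) - 4/(t + 2): now ∫(-4/(t + 2)) dt + ∫(-5/(t + 5)) dt + ∫(-4/(t**2 + 9)) dt.
Step 2. Evaluate the standard form [assuming t > -2]: now -4*log(t + 2) + ∫(-5/(t + 5)) dt + ∫(-4/(t**2 + 9)) dt.
Step 3. Evaluate the standard form [assuming t > -5]: now -4*log(t + 2) - 5*log(t + 5) + ∫(-4/(t**2 + 9)) dt.
Step 4. Evaluate the standard form: now -4*log(t + 2) - 5*log(t + 5) - 4*atan(t/3)/3.
Answer: -4*log(t + 2) - 5*log(t + 5) - 4*atan(t/3)/3.


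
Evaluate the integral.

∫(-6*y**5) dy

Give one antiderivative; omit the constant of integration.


Answer: -y**6.


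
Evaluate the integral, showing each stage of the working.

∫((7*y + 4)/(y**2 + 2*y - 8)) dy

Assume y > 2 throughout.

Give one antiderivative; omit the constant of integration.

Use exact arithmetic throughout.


Step 1. Decompose ∫((7*y + 4)/(y**2 + 2*y - 8)) dy by partial fractions, (7*y + 4)/(y**2 + 2*y - 8) = 4/(y + 4) + 3/(y - 2): now ∫(3/(y - 2)) dy + ∫(4/(y + 4)) dy.
Step 2. Evaluate the standard form [assuming y > -4]: now 4*log(y + 4) + ∫(3/(y - 2)) dy.
Step 3. Evaluate the standard form [assuming y > 2]: now 3*log(y - 2) + 4*log(y + 4).
Answer: 3*log(y - 2) + 4*log(y + 4).


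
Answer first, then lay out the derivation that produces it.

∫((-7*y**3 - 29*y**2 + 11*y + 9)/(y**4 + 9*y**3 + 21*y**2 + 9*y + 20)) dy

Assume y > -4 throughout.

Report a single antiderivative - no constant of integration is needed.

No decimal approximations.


The answer is -3*log(y + 4) - 4*log(y + 5) + 2*atan(y).
Step 1. Decompose ∫((-7*y**3 - 29*y**2 + 11*y + 9)/(y**4 + 9*y**3 + 21*y**2 + 9*y + 20)) dy by partial fractions, (-7*y**3 - 29*y**2 + 11*y + 9)/(y**4 + 9*y**3 + 21*y**2 + 9*y + 20) = 2/(y**2 + 1) - 4/(y + 5) - 3/(y + 4): now ∫(-3/(y + 4)) dy + ∫(-4/(y + 5)) dy + ∫(2/(y**2 + 1)) dy.
Step 2. Evaluate the standard form [assuming y > -5]: now -4*log(y + 5) + ∫(-3/(y + 4)) dy + ∫(2/(y**2 + 1)) dy.
Step 3. Evaluate the standard form [assuming y > -4]: now -3*log(y + 4) - 4*log(y + 5) + ∫(2/(y**2 + 1)) dy.
Step 4. Evaluate the standard form: now -3*log(y + 4) - 4*log(y + 5) + 2*atan(y).
Answer: -3*log(y + 4) - 4*log(y + 5) + 2*atan(y).


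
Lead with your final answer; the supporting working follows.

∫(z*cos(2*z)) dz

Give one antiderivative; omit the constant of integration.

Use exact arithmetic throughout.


The answer is z*sin(2*z)/2 + cos(2*z)/4.
Step 1. Integrate ∫(z*cos(2*z)) dz by parts with u = z, dv = (cos(2*z)) dz, so v = sin(2*z)/2: now z*sin(2*z)/2 + ∫(-sin(2*z)/2) dz.
Step 2. Evaluate the standard form: now z*sin(2*z)/2 + cos(2*z)/4.
Answer: z*sin(2*z)/2 + cos(2*z)/4.


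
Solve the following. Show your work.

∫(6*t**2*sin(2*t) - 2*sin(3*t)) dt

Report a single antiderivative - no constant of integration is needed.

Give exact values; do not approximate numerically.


Step 1. Rewrite: now ∫(6*t**2*sin(2*t)) dt + ∫(-2*sin(3*t)) dt.
Step 2. Evaluate the standard form: now 2*cos(3*t)/3 + ∫(6*t**2*sin(2*t)) dt.
Step 3. Integrate ∫(6*t**2*sin(2*t)) dt by parts with u = t**2, dv = (6*sin(2*t)) dt, so v = -3*cos(2*t): now -3*t**2*cos(2*t) + 2*cos(3*t)/3 + ∫(6*t*cos(2*t)) dt.
Step 4. Integrate ∫(6*t*cos(2*t)) dt by parts with u = t, dv = (6*cos(2*t)) dt, so v = 3*sin(2*t): now -3*t**2*cos(2*t) + 3*t*sin(2*t) + 2*cos(3*t)/3 + ∫(-3*sin(2*t)) dt.
Step 5. Evaluate the standard form: now -3*t**2*cos(2*t) + 3*t*sin(2*t) + 3*cos(2*t)/2 + 2*cos(3*t)/3.
Answer: -3*t**2*cos(2*t) + 3*t*sin(2*t) + 3*cos(2*t)/2 + 2*cos(3*t)/3.


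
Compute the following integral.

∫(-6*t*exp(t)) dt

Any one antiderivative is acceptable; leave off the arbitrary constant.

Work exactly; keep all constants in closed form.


Answer: -6*t*exp(t) + 6*exp(t).


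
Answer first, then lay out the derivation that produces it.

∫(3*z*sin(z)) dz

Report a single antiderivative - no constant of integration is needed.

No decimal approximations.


The answer is -3*z*cos(z) + 3*sin(z).
Step 1. Integrate ∫(3*z*sin(z)) dz by parts with u = z, dv = (3*sin(z)) dz, so v = -3*cos(z): now -3*z*cos(z) + ∫(3*cos(z)) dz.
Step 2. Evaluate the standard form: now -3*z*cos(z) + 3*sin(z).
Answer: -3*z*cos(z) + 3*sin(z).


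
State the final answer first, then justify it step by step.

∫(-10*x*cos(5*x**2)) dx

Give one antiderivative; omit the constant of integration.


The answer is -sin(5*x**2).
Step 1. Substitute u = x**2, turning ∫(-10*x*cos(5*x**2)) dx into ∫(-5*cos(5*u)) du: now ∫(-5*cos(5*u)) du.
Step 2. Evaluate the standard form: now -sin(5*u).
Step 3. Substitute back u = x**2: now -sin(5*x**2).
Answer: -sin(5*x**2).


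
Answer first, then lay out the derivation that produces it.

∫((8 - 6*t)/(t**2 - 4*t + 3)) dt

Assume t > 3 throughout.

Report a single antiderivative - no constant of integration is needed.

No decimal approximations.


The answer is -5*log(t - 3) - log(t - 1).
Step 1. Decompose ∫((8 - 6*t)/(t**2 - 4*t + 3)) dt by partial fractions, (8 - 6*t)/(t**2 - 4*t + 3) = -1/(t - 1) - 5/(t - 3): now ∫(-5/(t - 3)) dt + ∫(-1/(t - 1)) dt.
Step 2. Evaluate the standard form [assuming t > 3]: now -5*log(t - 3) + ∫(-1/(t - 1)) dt.
Step 3. Evaluate the standard form [assuming t > 1]: now -5*log(t - 3) - log(t - 1).
Answer: -5*log(t - 3) - log(t - 1).


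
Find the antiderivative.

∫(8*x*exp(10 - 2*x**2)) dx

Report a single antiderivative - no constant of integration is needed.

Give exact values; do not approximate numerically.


Answer: -2*exp(10 - 2*x**2).


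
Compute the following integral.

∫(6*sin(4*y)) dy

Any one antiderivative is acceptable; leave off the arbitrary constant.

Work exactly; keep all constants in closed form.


Answer: -3*cos(4*y)/2.


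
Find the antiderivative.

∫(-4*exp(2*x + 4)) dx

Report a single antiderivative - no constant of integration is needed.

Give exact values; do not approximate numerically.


Answer: -2*exp(2*x + 4).
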